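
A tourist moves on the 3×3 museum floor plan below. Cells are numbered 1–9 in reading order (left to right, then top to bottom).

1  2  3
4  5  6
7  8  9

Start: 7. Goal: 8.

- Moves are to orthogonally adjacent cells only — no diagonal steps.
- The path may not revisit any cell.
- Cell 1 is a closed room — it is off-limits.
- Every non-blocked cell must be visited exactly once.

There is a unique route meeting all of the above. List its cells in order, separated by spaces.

Need to visit all 8 open cells exactly once, starting at 7 and ending at 8.
Route from 7: up to 4, right to 5, up to 2, right to 3, 2× down (reaching 9), left to 8 — 7 moves in all.
Check: all 8 open cells covered.

7 4 5 2 3 6 9 8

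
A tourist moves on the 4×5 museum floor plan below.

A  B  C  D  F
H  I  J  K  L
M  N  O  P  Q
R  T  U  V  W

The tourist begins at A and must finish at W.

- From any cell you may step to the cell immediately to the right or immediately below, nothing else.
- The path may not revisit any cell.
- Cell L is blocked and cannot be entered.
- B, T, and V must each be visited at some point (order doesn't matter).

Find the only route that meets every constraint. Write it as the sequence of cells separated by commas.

Moves only go right or down, so the column and row indices never decrease.
Route from A: right 1 to B, down 3 to T, right 3 to W — 7 moves in all.
Check: all required cells visited.

A, B, I, N, T, U, V, W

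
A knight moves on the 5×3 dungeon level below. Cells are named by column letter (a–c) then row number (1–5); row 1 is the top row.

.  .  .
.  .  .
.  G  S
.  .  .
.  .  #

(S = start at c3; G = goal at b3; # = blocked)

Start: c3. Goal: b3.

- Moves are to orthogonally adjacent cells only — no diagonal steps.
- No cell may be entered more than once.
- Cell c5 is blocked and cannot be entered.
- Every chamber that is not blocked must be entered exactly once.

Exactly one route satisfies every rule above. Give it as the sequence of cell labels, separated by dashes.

c3 - c4 - b4 - b5 - a5 - a4 - a3 - a2 - a1 - b1 - c1 - c2 - b2 - b3

Need to visit all 14 open cells exactly once, starting at c3 and ending at b3.
Cell c1 has only two open neighbours (c2 and b1), so the path must pass straight through it: one of those is the cell it's entered from and the other is where it exits.
Route from c3: down to c4, left to b4, down to b5, left to a5, 4× up (reaching a1), 2× right (reaching c1), down to c2, left to b2, down to b3 — 13 moves in all.
Check: all 14 open cells covered.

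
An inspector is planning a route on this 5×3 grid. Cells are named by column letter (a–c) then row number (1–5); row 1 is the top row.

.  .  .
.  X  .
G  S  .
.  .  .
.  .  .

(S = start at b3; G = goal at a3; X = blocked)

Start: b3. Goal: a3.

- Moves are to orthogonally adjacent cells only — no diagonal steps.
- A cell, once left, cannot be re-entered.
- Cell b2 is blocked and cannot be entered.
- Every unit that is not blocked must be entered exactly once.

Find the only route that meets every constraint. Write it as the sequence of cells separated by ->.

b3 -> b4 -> a4 -> a5 -> b5 -> c5 -> c4 -> c3 -> c2 -> c1 -> b1 -> a1 -> a2 -> a3

Need to visit all 14 open cells exactly once, starting at b3 and ending at a3.
Cell a5 has only two open neighbours (a4 and b5), so the path must pass straight through it: one of those is the cell it's entered from and the other is where it exits.
Route from b3: down to b4, left to a4, down to a5, 2× right (reaching c5), 4× up (reaching c1), 2× left (reaching a1), 2× down (reaching a3) — 13 moves in all.
Check: all 14 open cells covered.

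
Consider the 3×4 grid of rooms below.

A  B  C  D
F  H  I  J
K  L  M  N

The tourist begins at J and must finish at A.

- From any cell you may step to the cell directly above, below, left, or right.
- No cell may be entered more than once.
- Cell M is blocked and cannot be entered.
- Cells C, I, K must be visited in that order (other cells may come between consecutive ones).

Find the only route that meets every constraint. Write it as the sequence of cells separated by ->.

The waypoints must appear in the order C, I, K, with no cell reused.
Route from J: up 1 to D, left 1 to C, down 1 to I, left 1 to H, down 1 to L, left 1 to K, up 2 to A — 8 moves in all.
Check: order respected (C at step 2, I at step 3, K at step 6).

J -> D -> C -> I -> H -> L -> K -> F -> A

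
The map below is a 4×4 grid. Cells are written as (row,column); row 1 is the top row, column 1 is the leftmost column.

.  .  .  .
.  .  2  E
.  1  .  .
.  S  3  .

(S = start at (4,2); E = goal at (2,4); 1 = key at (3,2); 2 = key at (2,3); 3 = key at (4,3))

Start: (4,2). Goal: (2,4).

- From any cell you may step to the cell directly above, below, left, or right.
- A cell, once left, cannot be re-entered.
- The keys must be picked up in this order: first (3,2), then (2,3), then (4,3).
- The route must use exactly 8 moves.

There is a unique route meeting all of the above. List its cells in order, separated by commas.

(4,2), (3,2), (2,2), (2,3), (3,3), (4,3), (4,4), (3,4), (2,4)

The waypoints must appear in the order (3,2), (2,3), (4,3), with no cell reused.
Route from (4,2): up 2 to (2,2), right 1 to (2,3), down 2 to (4,3), right 1 to (4,4), up 2 to (2,4) — 8 moves in all.
Check: order respected (1 at step 1, 2 at step 3, 3 at step 5); 8 moves as required.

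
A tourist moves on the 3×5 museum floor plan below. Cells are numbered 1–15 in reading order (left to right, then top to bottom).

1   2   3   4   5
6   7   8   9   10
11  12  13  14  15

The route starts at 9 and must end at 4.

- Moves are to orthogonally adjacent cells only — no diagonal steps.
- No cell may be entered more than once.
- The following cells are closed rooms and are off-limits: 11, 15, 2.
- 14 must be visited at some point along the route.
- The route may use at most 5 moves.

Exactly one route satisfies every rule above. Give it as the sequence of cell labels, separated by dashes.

The 5-move cap with required stops at 14 leaves no slack for detours.
Route from 9: down to 14, left to 13, 2× up (reaching 3), right to 4 — 5 moves in all.
Check: all required cells visited; 5 ≤ 5 moves.

9 - 14 - 13 - 8 - 3 - 4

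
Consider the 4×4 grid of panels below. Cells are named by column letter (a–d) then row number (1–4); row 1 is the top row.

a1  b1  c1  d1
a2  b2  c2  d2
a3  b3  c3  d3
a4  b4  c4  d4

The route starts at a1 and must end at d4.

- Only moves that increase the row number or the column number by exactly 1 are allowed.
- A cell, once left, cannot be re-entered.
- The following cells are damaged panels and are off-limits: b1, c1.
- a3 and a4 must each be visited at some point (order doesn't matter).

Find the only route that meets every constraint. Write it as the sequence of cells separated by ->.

Moves only go right or down, so the column and row indices never decrease.
Route from a1: down 3 to a4, right 3 to d4 — 6 moves in all.
Check: all required cells visited.

a1 -> a2 -> a3 -> a4 -> b4 -> c4 -> d4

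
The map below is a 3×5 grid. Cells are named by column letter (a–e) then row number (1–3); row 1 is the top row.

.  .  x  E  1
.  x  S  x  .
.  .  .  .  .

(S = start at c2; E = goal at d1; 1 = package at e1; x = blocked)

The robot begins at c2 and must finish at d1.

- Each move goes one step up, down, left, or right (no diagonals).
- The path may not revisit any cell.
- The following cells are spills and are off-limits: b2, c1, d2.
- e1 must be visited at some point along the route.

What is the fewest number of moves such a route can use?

6

Any route passes through e1 somewhere between c2 and d1. Summing Manhattan distances along the two legs (c2 → e1 → d1) gives a lower bound of 3 + 1 = 4 moves.
That bound ignores the blocked cells. Measuring each leg by the fewest moves that actually steer around them (c2→e1: 5; e1→d1: 1) raises the lower bound to 6.
A route of 6 moves exists: c2 → c3 → d3 → e3 → e2 → e1 → d1.
Since 6 matches that lower bound, it is optimal.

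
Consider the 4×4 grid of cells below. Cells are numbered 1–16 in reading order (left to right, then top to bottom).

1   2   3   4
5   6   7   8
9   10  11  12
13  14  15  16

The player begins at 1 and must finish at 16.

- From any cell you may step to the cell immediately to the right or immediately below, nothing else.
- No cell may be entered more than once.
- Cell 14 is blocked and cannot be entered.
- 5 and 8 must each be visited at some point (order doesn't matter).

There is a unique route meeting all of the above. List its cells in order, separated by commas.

Moves only go right or down, so the column and row indices never decrease.
Route from 1: down to 5, 3× right (reaching 8), 2× down (reaching 16) — 6 moves in all.
Check: all required cells visited.

1, 5, 6, 7, 8, 12, 16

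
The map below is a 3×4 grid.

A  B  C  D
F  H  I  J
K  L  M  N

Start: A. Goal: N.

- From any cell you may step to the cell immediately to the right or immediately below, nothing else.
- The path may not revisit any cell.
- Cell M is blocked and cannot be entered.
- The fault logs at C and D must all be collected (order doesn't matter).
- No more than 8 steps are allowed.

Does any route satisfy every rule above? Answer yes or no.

yes

One route that works: A → B → C → D → J → N.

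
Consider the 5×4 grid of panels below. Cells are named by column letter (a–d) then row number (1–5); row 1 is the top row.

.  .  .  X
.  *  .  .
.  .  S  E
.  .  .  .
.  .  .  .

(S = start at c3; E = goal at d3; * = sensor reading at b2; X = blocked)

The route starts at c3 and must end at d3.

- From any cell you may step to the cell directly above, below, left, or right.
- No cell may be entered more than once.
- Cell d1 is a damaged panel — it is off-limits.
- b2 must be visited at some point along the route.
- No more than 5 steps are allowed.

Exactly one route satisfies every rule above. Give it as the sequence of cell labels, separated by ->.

c3 -> b3 -> b2 -> c2 -> d2 -> d3

The 5-move cap with required stops at b2 leaves no slack for detours.
Route from c3: left 1 to b3, up 1 to b2, right 2 to d2, down 1 to d3 — 5 moves in all.
Check: all required cells visited; 5 ≤ 5 moves.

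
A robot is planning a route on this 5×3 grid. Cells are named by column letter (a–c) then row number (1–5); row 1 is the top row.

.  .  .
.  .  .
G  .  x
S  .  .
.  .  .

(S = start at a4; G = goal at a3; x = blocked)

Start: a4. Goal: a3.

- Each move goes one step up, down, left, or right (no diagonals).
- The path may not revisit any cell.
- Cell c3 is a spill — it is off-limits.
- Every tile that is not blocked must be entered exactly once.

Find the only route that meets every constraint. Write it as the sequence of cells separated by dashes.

a4 - a5 - b5 - c5 - c4 - b4 - b3 - b2 - c2 - c1 - b1 - a1 - a2 - a3

Need to visit all 14 open cells exactly once, starting at a4 and ending at a3.
Cell c5 has only two open neighbours (c4 and b5), so the path must pass straight through it: one of those is the cell it's entered from and the other is where it exits.
Route from a4: down to a5, 2× right (reaching c5), up to c4, left to b4, 2× up (reaching b2), right to c2, up to c1, 2× left (reaching a1), 2× down (reaching a3) — 13 moves in all.
Check: all 14 open cells covered.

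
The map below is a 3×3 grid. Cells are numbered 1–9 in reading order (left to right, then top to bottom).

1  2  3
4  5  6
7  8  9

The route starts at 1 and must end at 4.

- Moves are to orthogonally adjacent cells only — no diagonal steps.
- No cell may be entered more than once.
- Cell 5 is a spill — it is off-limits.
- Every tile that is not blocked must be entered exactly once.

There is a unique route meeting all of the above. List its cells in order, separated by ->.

Need to visit all 8 open cells exactly once, starting at 1 and ending at 4.
Cell 6 has only two open neighbours (3 and 9), so the path must pass straight through it: one of those is the cell it's entered from and the other is where it exits.
Route from 1: right 2 to 3, down 2 to 9, left 2 to 7, up 1 to 4 — 7 moves in all.
Check: all 8 open cells covered.

1 -> 2 -> 3 -> 6 -> 9 -> 8 -> 7 -> 4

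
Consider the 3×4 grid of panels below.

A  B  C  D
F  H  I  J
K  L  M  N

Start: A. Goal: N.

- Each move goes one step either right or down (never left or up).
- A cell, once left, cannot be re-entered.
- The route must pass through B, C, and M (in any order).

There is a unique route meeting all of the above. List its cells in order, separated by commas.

A, B, C, I, M, N

Moves only go right or down, so the column and row indices never decrease.
Route from A: 2× right (reaching C), 2× down (reaching M), right to N — 5 moves in all.
Check: all required cells visited.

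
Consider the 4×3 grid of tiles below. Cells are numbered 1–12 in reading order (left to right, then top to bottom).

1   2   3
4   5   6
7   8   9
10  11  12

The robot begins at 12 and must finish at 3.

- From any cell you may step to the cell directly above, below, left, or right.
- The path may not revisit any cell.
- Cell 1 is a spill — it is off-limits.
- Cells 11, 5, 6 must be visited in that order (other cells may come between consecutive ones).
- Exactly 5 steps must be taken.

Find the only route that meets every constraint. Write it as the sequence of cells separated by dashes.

The waypoints must appear in the order 11, 5, 6, with no cell reused.
Route from 12: left 1 to 11, up 2 to 5, right 1 to 6, up 1 to 3 — 5 moves in all.
Check: order respected (11 at step 1, 5 at step 3, 6 at step 4); 5 moves as required.

12 - 11 - 8 - 5 - 6 - 3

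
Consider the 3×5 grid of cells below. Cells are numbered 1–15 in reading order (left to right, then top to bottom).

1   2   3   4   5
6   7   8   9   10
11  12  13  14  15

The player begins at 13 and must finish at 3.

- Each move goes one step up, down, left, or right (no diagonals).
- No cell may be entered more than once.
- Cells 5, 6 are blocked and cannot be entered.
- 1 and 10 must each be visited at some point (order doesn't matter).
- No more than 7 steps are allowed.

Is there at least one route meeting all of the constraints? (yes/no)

no

1 must be visited but has only one open neighbour (2), and it is neither the start nor the goal — the route would have to enter and leave through 2, re-entering it.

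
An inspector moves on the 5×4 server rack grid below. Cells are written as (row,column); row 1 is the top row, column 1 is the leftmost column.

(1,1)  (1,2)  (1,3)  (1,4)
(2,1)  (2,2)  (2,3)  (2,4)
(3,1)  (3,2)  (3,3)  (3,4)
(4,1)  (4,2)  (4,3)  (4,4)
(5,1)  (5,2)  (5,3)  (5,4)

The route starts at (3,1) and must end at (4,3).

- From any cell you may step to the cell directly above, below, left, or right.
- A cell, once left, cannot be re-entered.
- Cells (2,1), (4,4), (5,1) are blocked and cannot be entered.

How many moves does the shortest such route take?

3

The Manhattan distance from (3,1) to (4,3) is |3−4| + |1−3| = 3, so at least 3 moves are needed.
A route of 3 moves achieves this: (3,1) → (4,1) → (4,2) → (4,3).
Since 3 matches the lower bound, it is optimal.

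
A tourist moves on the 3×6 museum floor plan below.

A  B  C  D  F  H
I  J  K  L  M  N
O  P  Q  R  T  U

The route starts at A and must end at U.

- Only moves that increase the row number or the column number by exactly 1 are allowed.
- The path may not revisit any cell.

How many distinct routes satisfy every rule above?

21

A right/down-only route from A to U makes exactly 2 down-moves and 5 right-moves in some order.
With no other constraints that would be C(7,2) = 21 routes.
That gives 21 routes.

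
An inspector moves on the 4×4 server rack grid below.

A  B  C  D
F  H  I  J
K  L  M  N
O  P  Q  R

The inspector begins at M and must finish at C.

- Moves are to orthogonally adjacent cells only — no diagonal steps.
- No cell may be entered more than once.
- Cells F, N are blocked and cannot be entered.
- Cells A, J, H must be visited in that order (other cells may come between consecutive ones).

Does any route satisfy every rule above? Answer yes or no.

A must be visited but has only one open neighbour (B), and it is neither the start nor the goal — the route would have to enter and leave through B, re-entering it.

no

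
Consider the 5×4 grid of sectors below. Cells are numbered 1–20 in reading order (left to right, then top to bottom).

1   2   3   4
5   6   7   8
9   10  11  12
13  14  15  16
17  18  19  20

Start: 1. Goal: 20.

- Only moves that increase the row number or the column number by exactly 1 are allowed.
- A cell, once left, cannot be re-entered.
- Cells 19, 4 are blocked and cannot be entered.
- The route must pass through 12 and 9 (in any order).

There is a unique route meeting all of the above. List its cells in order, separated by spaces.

1 5 9 10 11 12 16 20

Moves only go right or down, so the column and row indices never decrease.
Route from 1: 2× down (reaching 9), 3× right (reaching 12), 2× down (reaching 20) — 7 moves in all.
Check: all required cells visited.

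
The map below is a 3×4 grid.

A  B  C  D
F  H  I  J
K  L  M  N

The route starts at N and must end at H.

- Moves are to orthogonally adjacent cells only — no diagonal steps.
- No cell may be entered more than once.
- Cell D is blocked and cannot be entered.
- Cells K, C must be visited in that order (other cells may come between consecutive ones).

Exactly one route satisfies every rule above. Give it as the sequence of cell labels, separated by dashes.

The waypoints must appear in the order K, C, with no cell reused.
Route from N: left 3 to K, up 2 to A, right 2 to C, down 1 to I, left 1 to H — 9 moves in all.
Check: order respected (K at step 3, C at step 7).

N - M - L - K - F - A - B - C - I - H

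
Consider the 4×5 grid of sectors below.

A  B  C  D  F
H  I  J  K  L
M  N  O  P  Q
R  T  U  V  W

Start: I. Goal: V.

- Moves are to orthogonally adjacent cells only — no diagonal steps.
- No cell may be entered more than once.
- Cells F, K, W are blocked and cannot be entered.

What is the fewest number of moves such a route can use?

The Manhattan distance from I to V is |2−4| + |2−4| = 4, so at least 4 moves are needed.
A route of 4 moves achieves this: I → N → T → U → V.
Since 4 matches the lower bound, it is optimal.

4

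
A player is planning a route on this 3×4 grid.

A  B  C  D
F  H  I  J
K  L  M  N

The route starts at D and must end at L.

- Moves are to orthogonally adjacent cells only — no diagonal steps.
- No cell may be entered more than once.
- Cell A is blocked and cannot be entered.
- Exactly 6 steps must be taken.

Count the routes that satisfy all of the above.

7

Need simple routes of exactly 6 moves from D to L (Manhattan distance 4, so 1 moves are spent on a detour and 1 undoing it).
Enumerating: D J N M I H L | D J I C B H L | D J I H F K L | D C I H F K L | D C I J N M L | D C B H F K L | D C B H I M L.
That gives 7 routes.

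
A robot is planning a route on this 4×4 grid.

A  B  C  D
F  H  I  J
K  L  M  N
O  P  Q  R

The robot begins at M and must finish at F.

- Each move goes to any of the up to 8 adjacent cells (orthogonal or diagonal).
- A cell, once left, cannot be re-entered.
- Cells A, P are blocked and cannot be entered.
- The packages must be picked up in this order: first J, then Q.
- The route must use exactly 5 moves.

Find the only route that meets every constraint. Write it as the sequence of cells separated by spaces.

The waypoints must appear in the order J, Q, with no cell reused.
Route from M: up-right 1 to J, down 1 to N, down-left 1 to Q, up-left 2 to F — 5 moves in all.
Check: order respected (J at step 1, Q at step 3); 5 moves as required.

M J N Q L F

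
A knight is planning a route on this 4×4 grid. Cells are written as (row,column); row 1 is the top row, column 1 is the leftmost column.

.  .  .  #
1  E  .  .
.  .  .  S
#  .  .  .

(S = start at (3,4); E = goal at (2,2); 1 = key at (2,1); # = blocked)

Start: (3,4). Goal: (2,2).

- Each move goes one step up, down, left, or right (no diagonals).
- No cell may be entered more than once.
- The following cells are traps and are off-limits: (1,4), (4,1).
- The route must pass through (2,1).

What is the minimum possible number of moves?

5

Any route passes through (2,1) somewhere between (3,4) and (2,2). Summing Manhattan distances along the two legs ((3,4) → (2,1) → (2,2)) gives a lower bound of 4 + 1 = 5 moves.
A route of 5 moves achieves this: (3,4) → (3,3) → (3,2) → (3,1) → (2,1) → (2,2).
Since 5 matches the lower bound, it is optimal.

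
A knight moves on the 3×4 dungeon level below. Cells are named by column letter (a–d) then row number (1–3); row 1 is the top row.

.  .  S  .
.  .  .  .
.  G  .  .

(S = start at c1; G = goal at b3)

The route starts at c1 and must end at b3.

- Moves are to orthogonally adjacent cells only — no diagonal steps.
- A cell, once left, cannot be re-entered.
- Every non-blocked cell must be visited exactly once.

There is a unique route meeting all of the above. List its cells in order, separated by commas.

Need to visit all 12 open cells exactly once, starting at c1 and ending at b3.
Cell a1 has only two open neighbours (a2 and b1), so the path must pass straight through it: one of those is the cell it's entered from and the other is where it exits.
Route from c1: right 1 to d1, down 2 to d3, left 1 to c3, up 1 to c2, left 1 to b2, up 1 to b1, left 1 to a1, down 2 to a3, right 1 to b3 — 11 moves in all.
Check: all 12 open cells covered.

c1, d1, d2, d3, c3, c2, b2, b1, a1, a2, a3, b3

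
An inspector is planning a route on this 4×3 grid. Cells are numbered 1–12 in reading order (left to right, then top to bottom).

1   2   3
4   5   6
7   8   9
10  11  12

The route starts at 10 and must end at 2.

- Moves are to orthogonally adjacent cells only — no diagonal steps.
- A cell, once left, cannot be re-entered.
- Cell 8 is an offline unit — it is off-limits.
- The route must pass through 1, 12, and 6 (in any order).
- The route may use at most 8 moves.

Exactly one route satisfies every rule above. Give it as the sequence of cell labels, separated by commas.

10, 11, 12, 9, 6, 5, 4, 1, 2

Any route must reach 1, 12, and 6 and still end at 2 within 8 moves, so the order of the required stops is forced.
Route from 10: 2× right (reaching 12), 2× up (reaching 6), 2× left (reaching 4), up to 1, right to 2 — 8 moves in all.
Check: all required cells visited; 8 ≤ 8 moves.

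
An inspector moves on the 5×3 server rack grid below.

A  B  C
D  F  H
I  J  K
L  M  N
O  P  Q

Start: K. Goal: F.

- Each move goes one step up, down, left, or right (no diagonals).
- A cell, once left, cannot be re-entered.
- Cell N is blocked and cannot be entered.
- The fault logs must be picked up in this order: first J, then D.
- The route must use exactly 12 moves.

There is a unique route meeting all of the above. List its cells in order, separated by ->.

The waypoints must appear in the order J, D, with no cell reused.
Route from K: left to J, 2× down (reaching P), left to O, 4× up (reaching A), 2× right (reaching C), down to H, left to F — 12 moves in all.
Check: order respected (J at step 1, D at step 7); 12 moves as required.

K -> J -> M -> P -> O -> L -> I -> D -> A -> B -> C -> H -> F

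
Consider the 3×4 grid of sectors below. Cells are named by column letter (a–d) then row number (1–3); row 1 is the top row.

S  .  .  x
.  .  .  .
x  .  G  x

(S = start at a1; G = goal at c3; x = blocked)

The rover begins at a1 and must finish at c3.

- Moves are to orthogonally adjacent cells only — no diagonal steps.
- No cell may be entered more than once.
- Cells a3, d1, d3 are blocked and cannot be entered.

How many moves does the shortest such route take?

4

The Manhattan distance from a1 to c3 is |1−3| + |1−3| = 4, so at least 4 moves are needed.
A route of 4 moves achieves this: a1 → a2 → b2 → b3 → c3.
Since 4 matches the lower bound, it is optimal.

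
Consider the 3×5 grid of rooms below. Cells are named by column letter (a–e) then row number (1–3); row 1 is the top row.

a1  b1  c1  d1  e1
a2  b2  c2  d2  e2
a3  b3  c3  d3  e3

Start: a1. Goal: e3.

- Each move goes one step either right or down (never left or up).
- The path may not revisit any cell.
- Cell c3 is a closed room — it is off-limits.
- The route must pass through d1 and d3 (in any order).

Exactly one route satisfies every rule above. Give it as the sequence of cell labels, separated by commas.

a1, b1, c1, d1, d2, d3, e3

Moves only go right or down, so the column and row indices never decrease.
Route from a1: right 3 to d1, down 2 to d3, right 1 to e3 — 6 moves in all.
Check: all required cells visited.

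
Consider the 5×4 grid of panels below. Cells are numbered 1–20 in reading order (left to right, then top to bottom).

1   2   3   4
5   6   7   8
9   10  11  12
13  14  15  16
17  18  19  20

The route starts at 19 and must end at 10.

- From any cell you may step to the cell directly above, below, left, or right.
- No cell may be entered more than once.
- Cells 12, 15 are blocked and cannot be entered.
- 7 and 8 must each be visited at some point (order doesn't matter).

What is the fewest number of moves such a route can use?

13

Any route passes through 7 and 8 in some order between 19 and 10. Summing Manhattan distances along each leg and taking the cheapest ordering (19 → 7 → 8 → 10) gives a lower bound of 3 + 1 + 3 = 7 moves.
That bound ignores the blocked cells. Measuring each leg by the fewest moves that actually steer around them (19→7: 5; 7→8: 1; 8→10: 3) raises the lower bound to 9.
The shortest route satisfying every rule uses 13 moves: 19 → 18 → 14 → 13 → 9 → 5 → 1 → 2 → 3 → 4 → 8 → 7 → 11 → 10.
The bound of 9 isn't tight here; checking systematically, no route of length 9 through 12 satisfies every constraint (on a 4-connected grid the length of any start-to-goal walk has the same parity as the Manhattan bound, so only lengths 9, 11, 13, … need checking), so 13 is the minimum.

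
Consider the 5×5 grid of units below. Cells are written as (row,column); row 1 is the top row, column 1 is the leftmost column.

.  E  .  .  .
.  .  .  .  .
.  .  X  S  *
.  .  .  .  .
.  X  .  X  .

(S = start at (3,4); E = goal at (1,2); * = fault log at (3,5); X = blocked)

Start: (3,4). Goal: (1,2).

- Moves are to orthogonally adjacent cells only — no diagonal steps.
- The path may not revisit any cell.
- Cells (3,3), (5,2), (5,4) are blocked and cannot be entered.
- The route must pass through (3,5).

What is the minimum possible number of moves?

Any route passes through (3,5) somewhere between (3,4) and (1,2). Summing Manhattan distances along the two legs ((3,4) → (3,5) → (1,2)) gives a lower bound of 1 + 5 = 6 moves.
A route of 6 moves achieves this: (3,4) → (3,5) → (2,5) → (1,5) → (1,4) → (1,3) → (1,2).
Since 6 matches the lower bound, it is optimal.

6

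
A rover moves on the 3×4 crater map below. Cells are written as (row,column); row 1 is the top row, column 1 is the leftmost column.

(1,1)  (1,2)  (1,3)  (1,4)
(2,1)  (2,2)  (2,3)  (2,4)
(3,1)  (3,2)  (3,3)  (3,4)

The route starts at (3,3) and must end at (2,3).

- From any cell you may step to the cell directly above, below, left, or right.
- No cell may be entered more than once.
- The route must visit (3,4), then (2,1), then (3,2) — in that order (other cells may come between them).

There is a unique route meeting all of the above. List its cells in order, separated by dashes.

The waypoints must appear in the order (3,4), (2,1), (3,2), with no cell reused.
Route from (3,3): right 1 to (3,4), up 2 to (1,4), left 3 to (1,1), down 2 to (3,1), right 1 to (3,2), up 1 to (2,2), right 1 to (2,3) — 11 moves in all.
Check: order respected ((3,4) at step 1, (2,1) at step 7, (3,2) at step 9).

(3,3) - (3,4) - (2,4) - (1,4) - (1,3) - (1,2) - (1,1) - (2,1) - (3,1) - (3,2) - (2,2) - (2,3)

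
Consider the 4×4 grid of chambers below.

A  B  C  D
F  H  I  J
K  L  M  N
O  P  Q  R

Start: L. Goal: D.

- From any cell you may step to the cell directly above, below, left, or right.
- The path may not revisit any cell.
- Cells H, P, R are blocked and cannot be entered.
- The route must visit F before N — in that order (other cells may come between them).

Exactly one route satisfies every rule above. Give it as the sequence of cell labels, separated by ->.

L -> K -> F -> A -> B -> C -> I -> M -> N -> J -> D

The waypoints must appear in the order F, N, with no cell reused.
Route from L: left 1 to K, up 2 to A, right 2 to C, down 2 to M, right 1 to N, up 2 to D — 10 moves in all.
Check: order respected (F at step 2, N at step 8).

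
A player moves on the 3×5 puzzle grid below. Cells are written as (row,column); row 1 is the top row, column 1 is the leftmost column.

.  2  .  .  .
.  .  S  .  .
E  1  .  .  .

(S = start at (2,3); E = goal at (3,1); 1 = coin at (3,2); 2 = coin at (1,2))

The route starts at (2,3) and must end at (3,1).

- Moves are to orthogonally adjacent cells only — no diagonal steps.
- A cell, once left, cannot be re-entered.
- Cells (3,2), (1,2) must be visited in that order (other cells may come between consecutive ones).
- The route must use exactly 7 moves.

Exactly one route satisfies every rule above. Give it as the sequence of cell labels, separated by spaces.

(2,3) (3,3) (3,2) (2,2) (1,2) (1,1) (2,1) (3,1)

The waypoints must appear in the order (3,2), (1,2), with no cell reused.
Route from (2,3): down 1 to (3,3), left 1 to (3,2), up 2 to (1,2), left 1 to (1,1), down 2 to (3,1) — 7 moves in all.
Check: order respected (1 at step 2, 2 at step 4); 7 moves as required.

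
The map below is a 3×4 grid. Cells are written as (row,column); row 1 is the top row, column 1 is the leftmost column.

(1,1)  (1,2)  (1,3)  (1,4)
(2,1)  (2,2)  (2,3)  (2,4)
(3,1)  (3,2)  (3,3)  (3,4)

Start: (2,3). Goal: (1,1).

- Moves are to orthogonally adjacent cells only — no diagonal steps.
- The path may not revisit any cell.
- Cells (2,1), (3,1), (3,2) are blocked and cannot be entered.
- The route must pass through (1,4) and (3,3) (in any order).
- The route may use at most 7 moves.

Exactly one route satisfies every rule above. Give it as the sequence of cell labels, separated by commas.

(2,3), (3,3), (3,4), (2,4), (1,4), (1,3), (1,2), (1,1)

The 7-move cap with required stops at (1,4), (3,3) leaves no slack for detours.
Route from (2,3): down 1 to (3,3), right 1 to (3,4), up 2 to (1,4), left 3 to (1,1) — 7 moves in all.
Check: all required cells visited; 7 ≤ 7 moves.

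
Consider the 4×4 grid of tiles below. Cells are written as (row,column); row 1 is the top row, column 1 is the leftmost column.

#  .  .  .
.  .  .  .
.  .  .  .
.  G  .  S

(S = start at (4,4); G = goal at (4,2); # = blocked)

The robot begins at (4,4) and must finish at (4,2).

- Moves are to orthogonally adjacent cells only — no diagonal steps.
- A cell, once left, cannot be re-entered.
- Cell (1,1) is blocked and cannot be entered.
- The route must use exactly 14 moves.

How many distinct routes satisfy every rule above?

Need simple routes of exactly 14 moves from (4,4) to (4,2) (Manhattan distance 2, so 6 moves are spent on a detour and 6 undoing it).
No route satisfies every constraint, so the count is 0.

0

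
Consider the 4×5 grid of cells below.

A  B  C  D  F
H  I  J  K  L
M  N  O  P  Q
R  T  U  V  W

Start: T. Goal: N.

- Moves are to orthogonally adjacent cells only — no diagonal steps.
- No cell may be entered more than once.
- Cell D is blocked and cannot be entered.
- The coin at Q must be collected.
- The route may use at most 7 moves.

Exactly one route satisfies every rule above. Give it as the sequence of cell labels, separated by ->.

T -> U -> V -> W -> Q -> P -> O -> N

The budget equals the shortest possible length, so every move has to be on a shortest route through the required cells.
Route from T: right 3 to W, up 1 to Q, left 3 to N — 7 moves in all.
Check: all required cells visited; 7 ≤ 7 moves.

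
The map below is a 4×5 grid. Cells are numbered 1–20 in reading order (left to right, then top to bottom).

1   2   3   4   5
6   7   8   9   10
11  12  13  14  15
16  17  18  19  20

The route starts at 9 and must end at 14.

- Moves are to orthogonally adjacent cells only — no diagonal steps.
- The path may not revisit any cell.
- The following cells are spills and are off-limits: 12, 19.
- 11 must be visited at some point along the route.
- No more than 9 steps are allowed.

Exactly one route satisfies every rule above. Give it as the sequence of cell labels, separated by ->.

Any route must reach 11 and still end at 14 within 9 moves, so the order of the required stops is forced.
Route from 9: left 3 to 6, down 2 to 16, right 2 to 18, up 1 to 13, right 1 to 14 — 9 moves in all.
Check: all required cells visited; 9 ≤ 9 moves.

9 -> 8 -> 7 -> 6 -> 11 -> 16 -> 17 -> 18 -> 13 -> 14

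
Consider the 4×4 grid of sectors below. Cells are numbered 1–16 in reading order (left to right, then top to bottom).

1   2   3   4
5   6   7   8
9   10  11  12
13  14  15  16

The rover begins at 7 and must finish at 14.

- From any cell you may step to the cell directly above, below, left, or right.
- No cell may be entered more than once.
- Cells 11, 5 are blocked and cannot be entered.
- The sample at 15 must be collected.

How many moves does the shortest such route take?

Any route passes through 15 somewhere between 7 and 14. Summing Manhattan distances along the two legs (7 → 15 → 14) gives a lower bound of 2 + 1 = 3 moves.
That bound ignores the blocked cells. Measuring each leg by the fewest moves that actually steer around them (7→15: 4; 15→14: 1) raises the lower bound to 5.
A route of 5 moves exists: 7 → 8 → 12 → 16 → 15 → 14.
Since 5 matches that lower bound, it is optimal.

5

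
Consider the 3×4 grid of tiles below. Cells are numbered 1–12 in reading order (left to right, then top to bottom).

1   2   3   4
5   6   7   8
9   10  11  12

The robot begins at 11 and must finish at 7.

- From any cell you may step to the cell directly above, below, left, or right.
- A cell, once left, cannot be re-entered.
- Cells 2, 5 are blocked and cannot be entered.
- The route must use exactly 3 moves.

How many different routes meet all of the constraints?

Need simple routes of exactly 3 moves from 11 to 7 (Manhattan distance 1, so 1 moves are spent on a detour and 1 undoing it).
Enumerating: 11 10 6 7 | 11 12 8 7.
That gives 2 routes.

2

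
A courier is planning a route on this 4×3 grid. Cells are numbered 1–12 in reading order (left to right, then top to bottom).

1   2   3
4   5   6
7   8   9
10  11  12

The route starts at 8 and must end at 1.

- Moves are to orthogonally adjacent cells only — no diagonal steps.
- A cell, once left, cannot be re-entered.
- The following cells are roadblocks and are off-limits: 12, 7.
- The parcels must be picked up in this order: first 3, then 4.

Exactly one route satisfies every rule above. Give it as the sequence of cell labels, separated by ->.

The waypoints must appear in the order 3, 4, with no cell reused.
Route from 8: right to 9, 2× up (reaching 3), left to 2, down to 5, left to 4, up to 1 — 7 moves in all.
Check: order respected (3 at step 3, 4 at step 6).

8 -> 9 -> 6 -> 3 -> 2 -> 5 -> 4 -> 1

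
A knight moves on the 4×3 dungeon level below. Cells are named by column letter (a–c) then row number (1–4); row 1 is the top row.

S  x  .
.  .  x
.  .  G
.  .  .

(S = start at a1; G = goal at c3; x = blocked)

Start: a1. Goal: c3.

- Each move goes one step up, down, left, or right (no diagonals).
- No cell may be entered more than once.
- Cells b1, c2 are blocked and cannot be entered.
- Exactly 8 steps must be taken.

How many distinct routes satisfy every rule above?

1

Need simple routes of exactly 8 moves from a1 to c3 (Manhattan distance 4, so 2 moves are spent on a detour and 2 undoing it).
Enumerating: a1 a2 b2 b3 a3 a4 b4 c4 c3.
That gives 1 route.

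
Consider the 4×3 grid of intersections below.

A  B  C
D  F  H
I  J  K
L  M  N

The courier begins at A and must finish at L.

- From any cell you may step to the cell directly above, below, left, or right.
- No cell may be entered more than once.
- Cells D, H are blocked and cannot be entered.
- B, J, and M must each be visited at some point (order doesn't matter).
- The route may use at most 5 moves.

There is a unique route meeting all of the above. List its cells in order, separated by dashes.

A - B - F - J - M - L

Any route must reach B, J, and M and still end at L within 5 moves, so the order of the required stops is forced.
Route from A: right to B, 3× down (reaching M), left to L — 5 moves in all.
Check: all required cells visited; 5 ≤ 5 moves.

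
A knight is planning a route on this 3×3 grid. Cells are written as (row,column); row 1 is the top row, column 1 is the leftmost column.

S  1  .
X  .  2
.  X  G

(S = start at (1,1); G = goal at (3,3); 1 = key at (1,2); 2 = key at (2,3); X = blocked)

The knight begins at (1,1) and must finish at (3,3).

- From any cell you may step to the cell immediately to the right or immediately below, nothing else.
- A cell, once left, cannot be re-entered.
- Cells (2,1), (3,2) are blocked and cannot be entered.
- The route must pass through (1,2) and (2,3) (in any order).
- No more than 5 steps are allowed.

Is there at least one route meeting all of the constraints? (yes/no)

yes

One route that works: (1,1) → (1,2) → (2,2) → (2,3) → (3,3).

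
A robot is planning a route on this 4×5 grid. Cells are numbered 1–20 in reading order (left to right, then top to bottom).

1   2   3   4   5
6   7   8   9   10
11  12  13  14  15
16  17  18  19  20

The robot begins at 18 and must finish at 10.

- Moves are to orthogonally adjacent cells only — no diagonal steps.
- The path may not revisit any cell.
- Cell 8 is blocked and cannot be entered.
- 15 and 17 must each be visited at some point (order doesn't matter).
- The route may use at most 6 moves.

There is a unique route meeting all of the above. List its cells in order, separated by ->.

18 -> 17 -> 12 -> 13 -> 14 -> 15 -> 10

The 6-move cap with required stops at 15, 17 leaves no slack for detours.
Route from 18: left to 17, up to 12, 3× right (reaching 15), up to 10 — 6 moves in all.
Check: all required cells visited; 6 ≤ 6 moves.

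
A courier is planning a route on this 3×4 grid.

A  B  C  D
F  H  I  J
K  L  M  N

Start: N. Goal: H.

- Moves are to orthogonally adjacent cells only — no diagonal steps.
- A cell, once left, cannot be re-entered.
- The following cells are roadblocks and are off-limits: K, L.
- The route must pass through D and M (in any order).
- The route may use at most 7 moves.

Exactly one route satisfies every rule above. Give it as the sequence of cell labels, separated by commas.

N, M, I, J, D, C, B, H

Any route must reach D and M and still end at H within 7 moves, so the order of the required stops is forced.
Route from N: left 1 to M, up 1 to I, right 1 to J, up 1 to D, left 2 to B, down 1 to H — 7 moves in all.
Check: all required cells visited; 7 ≤ 7 moves.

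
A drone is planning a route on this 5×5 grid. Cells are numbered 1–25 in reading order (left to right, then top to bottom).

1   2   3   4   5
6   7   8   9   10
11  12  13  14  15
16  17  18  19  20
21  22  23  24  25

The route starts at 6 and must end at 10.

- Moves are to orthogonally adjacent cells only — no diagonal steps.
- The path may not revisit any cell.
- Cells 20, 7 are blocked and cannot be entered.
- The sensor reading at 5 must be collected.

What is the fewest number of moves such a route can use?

Any route passes through 5 somewhere between 6 and 10. Summing Manhattan distances along the two legs (6 → 5 → 10) gives a lower bound of 5 + 1 = 6 moves.
A route of 6 moves achieves this: 6 → 1 → 2 → 3 → 4 → 5 → 10.
Since 6 matches the lower bound, it is optimal.

6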